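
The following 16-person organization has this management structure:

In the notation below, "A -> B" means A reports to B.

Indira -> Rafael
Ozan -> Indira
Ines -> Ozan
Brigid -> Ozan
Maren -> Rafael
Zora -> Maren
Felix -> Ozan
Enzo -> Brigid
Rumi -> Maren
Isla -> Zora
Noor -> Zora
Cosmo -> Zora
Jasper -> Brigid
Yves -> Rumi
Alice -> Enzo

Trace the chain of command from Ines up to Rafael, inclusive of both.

Ines reports to Ozan. Ozan reports to Indira. Indira reports to Rafael. Rafael is at the top.

Ines -> Ozan -> Indira -> Rafael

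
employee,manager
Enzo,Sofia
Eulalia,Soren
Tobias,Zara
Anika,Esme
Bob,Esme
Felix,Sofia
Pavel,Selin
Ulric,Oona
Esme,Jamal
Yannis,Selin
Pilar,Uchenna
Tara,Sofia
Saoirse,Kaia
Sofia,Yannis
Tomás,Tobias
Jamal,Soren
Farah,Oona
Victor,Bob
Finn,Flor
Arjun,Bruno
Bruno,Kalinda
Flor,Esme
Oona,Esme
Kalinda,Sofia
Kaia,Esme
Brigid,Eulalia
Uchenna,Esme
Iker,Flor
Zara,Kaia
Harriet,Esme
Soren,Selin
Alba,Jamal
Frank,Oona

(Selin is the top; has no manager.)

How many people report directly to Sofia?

Sofia directly manages Felix, Enzo, Kalinda, Tara. That is 4 direct reports.

4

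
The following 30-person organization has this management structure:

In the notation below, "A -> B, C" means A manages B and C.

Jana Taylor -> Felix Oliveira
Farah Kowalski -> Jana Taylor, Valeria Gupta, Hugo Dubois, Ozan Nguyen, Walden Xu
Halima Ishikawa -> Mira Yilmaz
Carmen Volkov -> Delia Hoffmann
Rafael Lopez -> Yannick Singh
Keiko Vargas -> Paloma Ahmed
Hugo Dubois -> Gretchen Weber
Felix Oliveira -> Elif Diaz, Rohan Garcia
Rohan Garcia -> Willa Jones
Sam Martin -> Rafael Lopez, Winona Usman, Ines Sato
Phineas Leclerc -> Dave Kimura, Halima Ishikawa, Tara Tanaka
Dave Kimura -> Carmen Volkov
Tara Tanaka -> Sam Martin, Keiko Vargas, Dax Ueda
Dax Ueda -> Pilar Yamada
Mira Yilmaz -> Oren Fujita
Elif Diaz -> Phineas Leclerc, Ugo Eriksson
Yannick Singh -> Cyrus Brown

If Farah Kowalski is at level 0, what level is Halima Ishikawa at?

Chain from Halima Ishikawa up to Farah Kowalski: Halima Ishikawa → Phineas Leclerc → Elif Diaz → Felix Oliveira → Jana Taylor → Farah Kowalski. That is 5 steps up, so Halima Ishikawa is 5 levels below Farah Kowalski.

5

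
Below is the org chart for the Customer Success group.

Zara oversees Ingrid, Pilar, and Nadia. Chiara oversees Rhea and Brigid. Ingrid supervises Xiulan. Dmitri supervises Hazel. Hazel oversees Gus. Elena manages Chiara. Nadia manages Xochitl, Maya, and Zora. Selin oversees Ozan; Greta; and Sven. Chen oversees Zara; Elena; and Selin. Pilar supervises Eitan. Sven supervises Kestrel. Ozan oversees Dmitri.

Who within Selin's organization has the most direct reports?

Selin

Direct-report counts within Selin's organization: Selin has 3; Ozan has 1; Dmitri has 1; Hazel has 1; Sven has 1. The largest is 3, held by Selin.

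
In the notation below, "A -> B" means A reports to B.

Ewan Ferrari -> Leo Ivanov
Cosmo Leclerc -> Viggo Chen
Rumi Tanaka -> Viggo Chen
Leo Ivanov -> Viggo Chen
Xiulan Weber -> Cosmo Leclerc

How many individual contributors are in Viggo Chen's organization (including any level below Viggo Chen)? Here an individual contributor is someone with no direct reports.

3

The people in Viggo Chen's organization with no one reporting to them are Rumi Tanaka, Xiulan Weber, Ewan Ferrari. That is 3.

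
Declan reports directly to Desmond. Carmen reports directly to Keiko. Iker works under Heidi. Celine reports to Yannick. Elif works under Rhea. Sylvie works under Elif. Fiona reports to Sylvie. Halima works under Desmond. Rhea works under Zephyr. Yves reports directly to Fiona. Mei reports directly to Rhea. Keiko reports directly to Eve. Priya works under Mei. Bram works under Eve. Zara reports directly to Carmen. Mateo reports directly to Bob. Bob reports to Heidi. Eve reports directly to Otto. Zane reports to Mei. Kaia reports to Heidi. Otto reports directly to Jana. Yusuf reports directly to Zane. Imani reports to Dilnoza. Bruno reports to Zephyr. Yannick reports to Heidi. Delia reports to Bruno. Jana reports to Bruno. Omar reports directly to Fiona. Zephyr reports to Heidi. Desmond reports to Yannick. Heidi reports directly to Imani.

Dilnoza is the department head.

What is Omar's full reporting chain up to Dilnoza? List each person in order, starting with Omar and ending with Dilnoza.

Omar -> Fiona -> Sylvie -> Elif -> Rhea -> Zephyr -> Heidi -> Imani -> Dilnoza

Omar reports to Fiona. Fiona reports to Sylvie. Sylvie reports to Elif. Elif reports to Rhea. Rhea reports to Zephyr. Zephyr reports to Heidi. Heidi reports to Imani. Imani reports to Dilnoza. Dilnoza is at the top.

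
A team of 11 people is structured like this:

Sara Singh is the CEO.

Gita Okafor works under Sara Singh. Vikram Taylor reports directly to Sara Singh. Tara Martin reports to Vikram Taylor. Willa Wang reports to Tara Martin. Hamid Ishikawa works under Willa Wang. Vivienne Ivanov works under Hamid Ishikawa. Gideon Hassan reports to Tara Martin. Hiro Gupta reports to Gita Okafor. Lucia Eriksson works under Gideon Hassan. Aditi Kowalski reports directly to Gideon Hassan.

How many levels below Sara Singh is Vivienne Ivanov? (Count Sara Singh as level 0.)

5

Chain from Vivienne Ivanov up to Sara Singh: Vivienne Ivanov → Hamid Ishikawa → Willa Wang → Tara Martin → Vikram Taylor → Sara Singh. That is 5 steps up, so Vivienne Ivanov is 5 levels below Sara Singh.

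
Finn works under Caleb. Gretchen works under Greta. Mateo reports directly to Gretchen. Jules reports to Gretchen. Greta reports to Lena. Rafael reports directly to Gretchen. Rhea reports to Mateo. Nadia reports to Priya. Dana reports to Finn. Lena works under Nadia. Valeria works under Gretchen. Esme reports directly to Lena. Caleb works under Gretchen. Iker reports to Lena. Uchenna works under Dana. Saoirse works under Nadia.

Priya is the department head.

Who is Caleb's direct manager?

Gretchen

Caleb reports directly to Gretchen.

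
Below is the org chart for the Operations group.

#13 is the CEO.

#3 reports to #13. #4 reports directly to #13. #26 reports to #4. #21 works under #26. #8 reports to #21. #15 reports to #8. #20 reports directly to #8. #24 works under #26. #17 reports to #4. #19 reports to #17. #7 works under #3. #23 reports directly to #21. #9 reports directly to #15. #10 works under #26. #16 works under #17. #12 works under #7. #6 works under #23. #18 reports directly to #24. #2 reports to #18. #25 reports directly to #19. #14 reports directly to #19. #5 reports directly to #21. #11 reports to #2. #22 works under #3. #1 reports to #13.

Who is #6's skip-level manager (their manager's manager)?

#6 reports to #23, and #23 reports to #21. So #6's skip-level manager is #21.

#21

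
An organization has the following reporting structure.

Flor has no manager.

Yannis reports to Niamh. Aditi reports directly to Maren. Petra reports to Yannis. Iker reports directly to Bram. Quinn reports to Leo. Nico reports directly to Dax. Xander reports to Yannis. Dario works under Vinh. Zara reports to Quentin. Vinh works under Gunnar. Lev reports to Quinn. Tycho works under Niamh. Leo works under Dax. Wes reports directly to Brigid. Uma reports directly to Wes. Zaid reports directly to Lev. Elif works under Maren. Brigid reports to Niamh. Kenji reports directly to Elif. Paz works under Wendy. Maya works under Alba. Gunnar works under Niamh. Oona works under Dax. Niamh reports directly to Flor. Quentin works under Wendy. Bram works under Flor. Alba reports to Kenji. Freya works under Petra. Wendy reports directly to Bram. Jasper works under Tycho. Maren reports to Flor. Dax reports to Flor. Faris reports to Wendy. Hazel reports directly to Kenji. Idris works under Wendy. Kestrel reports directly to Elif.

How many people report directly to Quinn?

1

Quinn directly manages Lev. That is 1 direct report.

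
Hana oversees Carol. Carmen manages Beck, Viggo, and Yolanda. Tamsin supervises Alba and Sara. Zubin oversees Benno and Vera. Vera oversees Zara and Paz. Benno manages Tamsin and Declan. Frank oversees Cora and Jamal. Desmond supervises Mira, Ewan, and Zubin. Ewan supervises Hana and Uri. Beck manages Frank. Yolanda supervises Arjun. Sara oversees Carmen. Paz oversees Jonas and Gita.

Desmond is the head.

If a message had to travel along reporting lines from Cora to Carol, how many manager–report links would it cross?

11

Cora is 8 levels below Desmond, and Carol is 3 levels below Desmond (their lowest common manager). The shortest path runs up from Cora to Desmond and back down to Carol: 8 + 3 = 11 links.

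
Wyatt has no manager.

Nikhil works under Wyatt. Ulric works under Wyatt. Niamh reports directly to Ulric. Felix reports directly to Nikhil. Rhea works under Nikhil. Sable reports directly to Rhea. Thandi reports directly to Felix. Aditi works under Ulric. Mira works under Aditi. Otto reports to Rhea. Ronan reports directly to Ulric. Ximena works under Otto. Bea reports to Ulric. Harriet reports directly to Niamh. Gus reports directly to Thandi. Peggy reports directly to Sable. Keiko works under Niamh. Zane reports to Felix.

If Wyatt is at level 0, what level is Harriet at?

Chain from Harriet up to Wyatt: Harriet → Niamh → Ulric → Wyatt. That is 3 steps up, so Harriet is 3 levels below Wyatt.

3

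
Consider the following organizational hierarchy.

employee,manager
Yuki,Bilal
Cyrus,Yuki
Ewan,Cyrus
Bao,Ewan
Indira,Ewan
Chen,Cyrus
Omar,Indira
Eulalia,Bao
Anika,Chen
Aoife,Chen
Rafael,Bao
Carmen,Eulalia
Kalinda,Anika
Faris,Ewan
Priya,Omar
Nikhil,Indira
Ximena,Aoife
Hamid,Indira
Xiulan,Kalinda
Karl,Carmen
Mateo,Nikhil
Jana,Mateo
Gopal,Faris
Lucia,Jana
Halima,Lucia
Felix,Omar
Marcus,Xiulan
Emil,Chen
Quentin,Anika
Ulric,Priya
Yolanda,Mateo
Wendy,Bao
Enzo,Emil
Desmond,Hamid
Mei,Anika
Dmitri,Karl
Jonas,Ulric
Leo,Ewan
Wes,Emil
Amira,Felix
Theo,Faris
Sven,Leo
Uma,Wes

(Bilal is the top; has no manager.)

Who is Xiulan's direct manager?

Xiulan reports directly to Kalinda.

Kalinda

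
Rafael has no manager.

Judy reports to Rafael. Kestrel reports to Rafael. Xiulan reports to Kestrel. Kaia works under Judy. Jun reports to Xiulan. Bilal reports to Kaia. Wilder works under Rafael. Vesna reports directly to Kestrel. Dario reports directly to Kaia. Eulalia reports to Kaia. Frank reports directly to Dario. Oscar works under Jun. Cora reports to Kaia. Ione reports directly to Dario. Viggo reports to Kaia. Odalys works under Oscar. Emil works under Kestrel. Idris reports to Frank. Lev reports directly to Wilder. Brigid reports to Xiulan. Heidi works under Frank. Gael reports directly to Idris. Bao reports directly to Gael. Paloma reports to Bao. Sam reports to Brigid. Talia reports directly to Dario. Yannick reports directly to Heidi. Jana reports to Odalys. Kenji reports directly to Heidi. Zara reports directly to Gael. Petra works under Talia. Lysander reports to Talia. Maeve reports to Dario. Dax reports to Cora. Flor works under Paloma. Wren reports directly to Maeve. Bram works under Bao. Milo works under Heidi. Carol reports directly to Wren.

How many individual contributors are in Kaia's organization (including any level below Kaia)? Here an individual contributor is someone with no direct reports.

14

The people in Kaia's organization with no one reporting to them are Viggo, Dax, Eulalia, Carol, Lysander, Petra, Ione, Milo, Kenji, Yannick, Zara, Bram, Flor, Bilal. That is 14.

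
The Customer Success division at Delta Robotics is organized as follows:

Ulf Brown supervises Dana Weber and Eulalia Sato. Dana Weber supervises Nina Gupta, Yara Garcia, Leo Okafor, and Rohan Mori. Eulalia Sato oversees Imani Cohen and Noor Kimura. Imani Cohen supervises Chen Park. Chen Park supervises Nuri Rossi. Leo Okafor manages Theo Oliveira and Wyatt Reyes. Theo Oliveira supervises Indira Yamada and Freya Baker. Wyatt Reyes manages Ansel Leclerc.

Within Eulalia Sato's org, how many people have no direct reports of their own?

2

The people in Eulalia Sato's organization with no one reporting to them are Noor Kimura, Nuri Rossi. That is 2.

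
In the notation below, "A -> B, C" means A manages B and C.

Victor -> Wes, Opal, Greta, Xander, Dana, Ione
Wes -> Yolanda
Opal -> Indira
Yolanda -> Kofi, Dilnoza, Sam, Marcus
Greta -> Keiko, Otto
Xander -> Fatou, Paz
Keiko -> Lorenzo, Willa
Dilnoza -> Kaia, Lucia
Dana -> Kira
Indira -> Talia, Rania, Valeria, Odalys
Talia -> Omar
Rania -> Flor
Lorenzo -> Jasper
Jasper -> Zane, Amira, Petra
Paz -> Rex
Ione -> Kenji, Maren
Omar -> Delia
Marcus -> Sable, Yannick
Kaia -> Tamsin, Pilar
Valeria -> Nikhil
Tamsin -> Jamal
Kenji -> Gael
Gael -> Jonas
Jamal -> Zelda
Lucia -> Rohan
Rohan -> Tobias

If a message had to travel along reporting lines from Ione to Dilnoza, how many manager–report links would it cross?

Ione is 1 level below Victor, and Dilnoza is 3 levels below Victor (their lowest common manager). The shortest path runs up from Ione to Victor and back down to Dilnoza: 1 + 3 = 4 links.

4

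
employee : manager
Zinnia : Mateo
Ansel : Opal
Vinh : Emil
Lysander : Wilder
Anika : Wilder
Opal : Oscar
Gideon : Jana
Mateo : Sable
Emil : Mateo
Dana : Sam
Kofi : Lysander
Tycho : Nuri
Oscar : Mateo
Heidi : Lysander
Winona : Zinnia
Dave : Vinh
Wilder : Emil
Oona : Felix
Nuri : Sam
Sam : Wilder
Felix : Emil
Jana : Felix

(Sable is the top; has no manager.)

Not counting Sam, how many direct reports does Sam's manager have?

Sam reports to Wilder. Wilder's other direct reports are Lysander, Anika — 2 peers.

2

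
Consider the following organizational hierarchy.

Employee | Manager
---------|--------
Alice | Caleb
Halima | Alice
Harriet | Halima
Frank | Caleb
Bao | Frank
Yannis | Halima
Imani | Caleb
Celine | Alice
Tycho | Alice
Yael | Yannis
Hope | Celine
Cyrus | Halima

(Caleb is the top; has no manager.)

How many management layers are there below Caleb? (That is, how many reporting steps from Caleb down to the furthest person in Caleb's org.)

4

The longest chain under Caleb runs Caleb → Alice → Halima → Yannis → Yael, which is 4 levels below Caleb.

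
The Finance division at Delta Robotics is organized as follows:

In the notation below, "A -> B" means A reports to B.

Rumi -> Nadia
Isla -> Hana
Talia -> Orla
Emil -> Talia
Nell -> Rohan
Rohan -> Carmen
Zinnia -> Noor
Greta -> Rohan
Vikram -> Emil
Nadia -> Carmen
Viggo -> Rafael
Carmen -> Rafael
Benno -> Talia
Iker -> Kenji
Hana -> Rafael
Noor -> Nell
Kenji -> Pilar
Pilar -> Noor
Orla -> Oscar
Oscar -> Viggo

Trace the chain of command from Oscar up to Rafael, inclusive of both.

Oscar -> Viggo -> Rafael

Oscar reports to Viggo. Viggo reports to Rafael. Rafael is at the top.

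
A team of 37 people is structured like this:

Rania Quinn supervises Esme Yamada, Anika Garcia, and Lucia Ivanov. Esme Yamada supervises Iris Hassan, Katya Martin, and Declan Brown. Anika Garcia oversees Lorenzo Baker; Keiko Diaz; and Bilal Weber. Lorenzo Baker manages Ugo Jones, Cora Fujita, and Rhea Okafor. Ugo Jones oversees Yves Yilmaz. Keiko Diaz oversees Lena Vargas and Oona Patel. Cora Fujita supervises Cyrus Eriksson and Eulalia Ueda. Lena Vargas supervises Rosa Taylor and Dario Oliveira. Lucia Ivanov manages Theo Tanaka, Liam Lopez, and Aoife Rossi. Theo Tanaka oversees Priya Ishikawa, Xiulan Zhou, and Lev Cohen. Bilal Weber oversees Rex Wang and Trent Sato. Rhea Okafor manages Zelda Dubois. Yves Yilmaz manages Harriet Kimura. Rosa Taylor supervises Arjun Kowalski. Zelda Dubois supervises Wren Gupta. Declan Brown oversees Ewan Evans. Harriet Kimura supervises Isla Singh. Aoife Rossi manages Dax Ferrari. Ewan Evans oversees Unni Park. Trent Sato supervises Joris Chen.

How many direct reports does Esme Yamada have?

Esme Yamada directly manages Iris Hassan, Katya Martin, Declan Brown. That is 3 direct reports.

3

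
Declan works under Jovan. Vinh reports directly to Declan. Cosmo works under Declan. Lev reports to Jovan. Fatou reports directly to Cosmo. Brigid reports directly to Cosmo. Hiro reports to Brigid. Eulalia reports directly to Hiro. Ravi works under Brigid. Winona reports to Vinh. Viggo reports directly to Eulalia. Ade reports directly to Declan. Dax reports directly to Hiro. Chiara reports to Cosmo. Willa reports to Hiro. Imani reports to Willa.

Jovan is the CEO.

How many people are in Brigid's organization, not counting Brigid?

7

Brigid directly manages Hiro, Ravi. Under Hiro: Willa, Imani, Dax, Eulalia, Viggo (5). Ravi has no reports. So Brigid's organization is 2 direct reports plus everyone under them: 6 + 1 = 7.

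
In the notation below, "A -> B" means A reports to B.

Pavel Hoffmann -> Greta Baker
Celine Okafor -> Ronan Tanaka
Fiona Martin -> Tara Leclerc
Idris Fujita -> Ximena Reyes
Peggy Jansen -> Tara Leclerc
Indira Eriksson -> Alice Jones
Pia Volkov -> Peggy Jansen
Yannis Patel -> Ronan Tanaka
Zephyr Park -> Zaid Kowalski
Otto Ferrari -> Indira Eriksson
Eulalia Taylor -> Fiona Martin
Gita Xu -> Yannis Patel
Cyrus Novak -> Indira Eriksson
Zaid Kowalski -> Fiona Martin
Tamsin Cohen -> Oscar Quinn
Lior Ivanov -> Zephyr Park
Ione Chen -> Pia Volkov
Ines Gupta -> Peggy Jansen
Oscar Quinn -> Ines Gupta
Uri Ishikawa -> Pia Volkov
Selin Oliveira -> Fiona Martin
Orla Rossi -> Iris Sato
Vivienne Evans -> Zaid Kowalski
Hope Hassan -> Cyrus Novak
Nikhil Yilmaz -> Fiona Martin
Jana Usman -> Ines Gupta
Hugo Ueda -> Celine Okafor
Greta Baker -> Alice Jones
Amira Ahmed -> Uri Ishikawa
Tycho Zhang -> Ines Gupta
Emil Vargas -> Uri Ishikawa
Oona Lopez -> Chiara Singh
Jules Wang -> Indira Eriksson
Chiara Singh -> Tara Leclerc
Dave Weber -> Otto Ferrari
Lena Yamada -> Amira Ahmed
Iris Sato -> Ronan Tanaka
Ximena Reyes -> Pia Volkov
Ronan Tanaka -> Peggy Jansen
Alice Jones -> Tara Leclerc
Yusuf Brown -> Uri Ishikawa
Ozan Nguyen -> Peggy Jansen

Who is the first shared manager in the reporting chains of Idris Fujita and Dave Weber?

Idris Fujita's chain of managers is Ximena Reyes, Pia Volkov, Peggy Jansen, Tara Leclerc. Dave Weber's chain of managers is Otto Ferrari, Indira Eriksson, Alice Jones, Tara Leclerc. The first manager that appears in both chains is Tara Leclerc.

Tara Leclerc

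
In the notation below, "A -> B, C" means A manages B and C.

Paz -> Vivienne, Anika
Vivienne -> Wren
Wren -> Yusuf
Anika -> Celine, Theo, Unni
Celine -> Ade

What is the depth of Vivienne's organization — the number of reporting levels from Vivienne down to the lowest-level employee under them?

The longest chain under Vivienne runs Vivienne → Wren → Yusuf, which is 2 levels below Vivienne.

2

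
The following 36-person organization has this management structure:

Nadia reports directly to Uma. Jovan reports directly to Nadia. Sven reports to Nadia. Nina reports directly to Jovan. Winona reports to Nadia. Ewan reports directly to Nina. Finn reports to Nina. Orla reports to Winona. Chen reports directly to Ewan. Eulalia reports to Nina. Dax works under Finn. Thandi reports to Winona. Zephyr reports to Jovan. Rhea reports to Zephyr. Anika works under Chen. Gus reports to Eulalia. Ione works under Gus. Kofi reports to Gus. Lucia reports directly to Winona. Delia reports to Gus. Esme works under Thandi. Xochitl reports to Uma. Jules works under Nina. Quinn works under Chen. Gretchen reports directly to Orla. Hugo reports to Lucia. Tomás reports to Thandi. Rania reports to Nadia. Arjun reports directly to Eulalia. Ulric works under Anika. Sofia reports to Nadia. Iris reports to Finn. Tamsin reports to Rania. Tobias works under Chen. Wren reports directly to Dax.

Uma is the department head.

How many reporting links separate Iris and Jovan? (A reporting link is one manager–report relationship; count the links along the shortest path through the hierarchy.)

Iris is in Jovan's organization: the chain from Iris up to Jovan is Iris → Finn → Nina → Jovan, which is 3 links.

3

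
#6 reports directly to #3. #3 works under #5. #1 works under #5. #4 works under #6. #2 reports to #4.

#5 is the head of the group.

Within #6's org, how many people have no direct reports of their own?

1

The only person in #6's organization with no one reporting to them is #2. That is 1.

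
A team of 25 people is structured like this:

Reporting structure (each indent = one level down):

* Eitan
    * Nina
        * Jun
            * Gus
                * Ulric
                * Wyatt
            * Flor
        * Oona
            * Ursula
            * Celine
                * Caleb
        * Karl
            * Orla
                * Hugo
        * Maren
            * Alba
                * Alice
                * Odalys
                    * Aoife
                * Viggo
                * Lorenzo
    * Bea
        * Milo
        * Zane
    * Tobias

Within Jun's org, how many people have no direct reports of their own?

3

The people in Jun's organization with no one reporting to them are Flor, Wyatt, Ulric. That is 3.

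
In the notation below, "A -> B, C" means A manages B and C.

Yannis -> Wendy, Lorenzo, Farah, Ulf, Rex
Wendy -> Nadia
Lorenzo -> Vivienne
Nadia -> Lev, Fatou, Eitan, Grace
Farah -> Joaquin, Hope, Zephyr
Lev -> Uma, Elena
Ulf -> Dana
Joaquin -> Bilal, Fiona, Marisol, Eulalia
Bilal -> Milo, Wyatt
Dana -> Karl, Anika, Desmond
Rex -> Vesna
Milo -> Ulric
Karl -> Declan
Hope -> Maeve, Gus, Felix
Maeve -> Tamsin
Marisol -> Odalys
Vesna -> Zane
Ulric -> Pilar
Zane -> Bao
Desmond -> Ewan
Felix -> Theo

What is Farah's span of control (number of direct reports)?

Farah directly manages Joaquin, Hope, Zephyr. That is 3 direct reports.

3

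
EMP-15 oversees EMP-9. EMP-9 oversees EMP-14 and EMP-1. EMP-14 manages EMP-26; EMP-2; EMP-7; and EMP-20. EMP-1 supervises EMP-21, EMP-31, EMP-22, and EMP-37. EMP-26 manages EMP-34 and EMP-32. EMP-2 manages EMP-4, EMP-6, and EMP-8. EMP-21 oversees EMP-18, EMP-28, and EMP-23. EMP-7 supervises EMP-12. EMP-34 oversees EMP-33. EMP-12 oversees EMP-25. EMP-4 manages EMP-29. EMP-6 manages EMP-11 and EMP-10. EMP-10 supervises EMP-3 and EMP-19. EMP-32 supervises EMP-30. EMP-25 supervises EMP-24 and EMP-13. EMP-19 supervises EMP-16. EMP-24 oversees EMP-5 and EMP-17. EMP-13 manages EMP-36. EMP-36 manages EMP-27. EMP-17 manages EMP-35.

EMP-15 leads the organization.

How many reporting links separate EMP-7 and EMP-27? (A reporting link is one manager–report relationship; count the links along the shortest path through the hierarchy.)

EMP-27 is in EMP-7's organization: the chain from EMP-27 up to EMP-7 is EMP-27 → EMP-36 → EMP-13 → EMP-25 → EMP-12 → EMP-7, which is 5 links.

5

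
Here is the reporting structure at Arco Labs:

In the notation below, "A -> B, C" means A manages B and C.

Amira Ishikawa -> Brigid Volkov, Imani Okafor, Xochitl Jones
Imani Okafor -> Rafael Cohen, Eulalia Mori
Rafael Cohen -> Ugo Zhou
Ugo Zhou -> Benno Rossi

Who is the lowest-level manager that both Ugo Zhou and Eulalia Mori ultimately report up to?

Imani Okafor

Ugo Zhou's chain of managers is Rafael Cohen, Imani Okafor, Amira Ishikawa. Eulalia Mori's chain of managers is Imani Okafor, Amira Ishikawa. The first manager that appears in both chains is Imani Okafor.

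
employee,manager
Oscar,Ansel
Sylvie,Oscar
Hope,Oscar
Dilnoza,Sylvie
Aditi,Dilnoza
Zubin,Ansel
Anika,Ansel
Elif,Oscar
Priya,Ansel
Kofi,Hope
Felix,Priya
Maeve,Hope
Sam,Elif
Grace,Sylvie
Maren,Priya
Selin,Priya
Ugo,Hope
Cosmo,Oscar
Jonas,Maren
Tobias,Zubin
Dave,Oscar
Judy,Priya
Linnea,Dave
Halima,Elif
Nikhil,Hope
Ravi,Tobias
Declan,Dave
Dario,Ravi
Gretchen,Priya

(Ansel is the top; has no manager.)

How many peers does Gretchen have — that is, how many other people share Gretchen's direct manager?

4

Gretchen reports to Priya. Priya's other direct reports are Felix, Maren, Selin, Judy — 4 peers.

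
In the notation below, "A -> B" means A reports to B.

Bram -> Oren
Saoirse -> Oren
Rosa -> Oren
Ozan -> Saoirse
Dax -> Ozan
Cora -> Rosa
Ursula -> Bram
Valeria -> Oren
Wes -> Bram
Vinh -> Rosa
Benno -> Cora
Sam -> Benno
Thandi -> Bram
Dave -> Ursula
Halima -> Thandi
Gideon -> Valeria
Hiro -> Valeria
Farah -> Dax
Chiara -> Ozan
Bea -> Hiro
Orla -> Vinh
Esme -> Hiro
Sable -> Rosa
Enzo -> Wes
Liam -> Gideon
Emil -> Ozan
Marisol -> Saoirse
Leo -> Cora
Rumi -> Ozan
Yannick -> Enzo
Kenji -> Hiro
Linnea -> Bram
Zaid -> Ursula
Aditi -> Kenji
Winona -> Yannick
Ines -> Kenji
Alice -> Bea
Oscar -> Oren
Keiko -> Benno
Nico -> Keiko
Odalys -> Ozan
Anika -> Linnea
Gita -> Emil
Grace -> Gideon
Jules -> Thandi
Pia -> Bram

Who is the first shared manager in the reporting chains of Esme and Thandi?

Esme's chain of managers is Hiro, Valeria, Oren. Thandi's chain of managers is Bram, Oren. The first manager that appears in both chains is Oren.

Oren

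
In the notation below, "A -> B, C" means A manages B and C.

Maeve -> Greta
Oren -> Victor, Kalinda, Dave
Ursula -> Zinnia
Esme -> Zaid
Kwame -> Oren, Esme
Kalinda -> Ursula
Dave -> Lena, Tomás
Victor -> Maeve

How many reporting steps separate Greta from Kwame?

4

Chain from Greta up to Kwame: Greta → Maeve → Victor → Oren → Kwame. That is 4 steps up, so Greta is 4 levels below Kwame.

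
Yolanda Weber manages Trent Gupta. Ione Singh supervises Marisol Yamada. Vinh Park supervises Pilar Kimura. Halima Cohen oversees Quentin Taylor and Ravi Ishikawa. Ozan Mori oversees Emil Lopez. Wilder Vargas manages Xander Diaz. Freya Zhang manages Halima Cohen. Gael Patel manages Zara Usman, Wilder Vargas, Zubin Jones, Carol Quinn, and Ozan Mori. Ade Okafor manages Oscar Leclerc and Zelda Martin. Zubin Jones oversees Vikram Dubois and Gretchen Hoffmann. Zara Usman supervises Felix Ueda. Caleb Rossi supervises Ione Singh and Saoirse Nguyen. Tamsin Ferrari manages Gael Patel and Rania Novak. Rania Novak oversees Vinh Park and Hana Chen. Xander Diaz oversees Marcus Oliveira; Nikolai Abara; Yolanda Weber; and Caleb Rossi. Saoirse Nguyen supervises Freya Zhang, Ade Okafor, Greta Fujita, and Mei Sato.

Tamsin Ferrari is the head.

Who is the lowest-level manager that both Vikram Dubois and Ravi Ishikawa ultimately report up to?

Gael Patel

Vikram Dubois's chain of managers is Zubin Jones, Gael Patel, Tamsin Ferrari. Ravi Ishikawa's chain of managers is Halima Cohen, Freya Zhang, Saoirse Nguyen, Caleb Rossi, Xander Diaz, Wilder Vargas, Gael Patel, Tamsin Ferrari. The first manager that appears in both chains is Gael Patel.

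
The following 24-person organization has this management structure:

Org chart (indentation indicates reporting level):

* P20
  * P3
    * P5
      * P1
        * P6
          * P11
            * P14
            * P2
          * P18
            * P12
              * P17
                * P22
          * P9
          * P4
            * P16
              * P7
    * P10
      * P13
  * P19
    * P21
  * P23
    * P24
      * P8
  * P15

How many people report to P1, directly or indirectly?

P1 directly manages P6. Under P6: P4, P16, P7, P9, P18, P12, P17, P22, P11, P2, P14 (11). That's 12 in total.

12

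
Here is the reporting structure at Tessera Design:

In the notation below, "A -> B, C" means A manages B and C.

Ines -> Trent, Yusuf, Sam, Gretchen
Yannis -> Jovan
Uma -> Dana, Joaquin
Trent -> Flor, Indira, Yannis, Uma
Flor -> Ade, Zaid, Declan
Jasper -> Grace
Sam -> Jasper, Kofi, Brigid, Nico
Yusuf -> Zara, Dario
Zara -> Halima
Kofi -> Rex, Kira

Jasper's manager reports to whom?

Jasper reports to Sam, and Sam reports to Ines. So Jasper's skip-level manager is Ines.

Ines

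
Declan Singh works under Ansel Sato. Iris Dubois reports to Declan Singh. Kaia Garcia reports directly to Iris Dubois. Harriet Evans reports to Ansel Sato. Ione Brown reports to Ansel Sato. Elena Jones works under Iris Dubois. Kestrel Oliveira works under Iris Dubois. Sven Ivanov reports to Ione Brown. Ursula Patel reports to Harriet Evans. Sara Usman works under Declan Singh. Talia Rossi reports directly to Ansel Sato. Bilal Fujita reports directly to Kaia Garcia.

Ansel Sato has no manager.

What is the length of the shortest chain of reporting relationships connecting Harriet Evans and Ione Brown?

Harriet Evans is 1 level below Ansel Sato, and Ione Brown is 1 level below Ansel Sato (their lowest common manager). The shortest path runs up from Harriet Evans to Ansel Sato and back down to Ione Brown: 1 + 1 = 2 links.

2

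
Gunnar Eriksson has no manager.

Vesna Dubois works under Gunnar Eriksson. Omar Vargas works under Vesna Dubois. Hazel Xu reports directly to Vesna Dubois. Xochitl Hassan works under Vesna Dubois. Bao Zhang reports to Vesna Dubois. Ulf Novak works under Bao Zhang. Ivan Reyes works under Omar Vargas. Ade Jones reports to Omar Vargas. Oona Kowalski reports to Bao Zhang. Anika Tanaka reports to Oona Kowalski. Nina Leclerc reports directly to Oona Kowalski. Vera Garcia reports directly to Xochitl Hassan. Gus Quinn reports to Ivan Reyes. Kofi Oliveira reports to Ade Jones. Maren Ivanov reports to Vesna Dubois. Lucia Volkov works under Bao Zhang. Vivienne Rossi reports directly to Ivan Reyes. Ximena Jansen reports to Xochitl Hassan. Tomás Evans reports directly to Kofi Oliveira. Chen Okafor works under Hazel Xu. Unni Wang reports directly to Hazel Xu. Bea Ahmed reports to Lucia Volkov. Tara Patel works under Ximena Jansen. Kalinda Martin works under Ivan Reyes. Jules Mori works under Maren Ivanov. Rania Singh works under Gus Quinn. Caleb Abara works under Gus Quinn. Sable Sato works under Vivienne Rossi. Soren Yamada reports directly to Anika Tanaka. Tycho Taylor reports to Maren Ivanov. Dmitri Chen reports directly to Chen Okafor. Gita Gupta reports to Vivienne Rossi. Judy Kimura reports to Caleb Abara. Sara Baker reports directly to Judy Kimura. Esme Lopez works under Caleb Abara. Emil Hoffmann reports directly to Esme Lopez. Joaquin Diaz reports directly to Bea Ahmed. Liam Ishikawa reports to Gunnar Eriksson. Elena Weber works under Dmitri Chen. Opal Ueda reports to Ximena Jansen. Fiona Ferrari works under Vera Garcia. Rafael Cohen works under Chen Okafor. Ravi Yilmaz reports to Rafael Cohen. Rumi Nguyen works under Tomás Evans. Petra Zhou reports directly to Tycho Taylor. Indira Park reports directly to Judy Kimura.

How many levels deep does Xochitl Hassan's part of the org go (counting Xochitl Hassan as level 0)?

The longest chain under Xochitl Hassan runs Xochitl Hassan → Ximena Jansen → Opal Ueda, which is 2 levels below Xochitl Hassan.

2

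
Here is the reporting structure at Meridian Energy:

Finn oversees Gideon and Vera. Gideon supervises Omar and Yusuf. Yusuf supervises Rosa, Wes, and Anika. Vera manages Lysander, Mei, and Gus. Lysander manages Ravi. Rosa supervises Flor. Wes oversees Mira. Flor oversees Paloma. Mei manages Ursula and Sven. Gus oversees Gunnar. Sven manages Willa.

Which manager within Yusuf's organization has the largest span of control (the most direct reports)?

Yusuf

Direct-report counts within Yusuf's organization: Yusuf has 3; Wes has 1; Rosa has 1; Flor has 1. The largest is 3, held by Yusuf.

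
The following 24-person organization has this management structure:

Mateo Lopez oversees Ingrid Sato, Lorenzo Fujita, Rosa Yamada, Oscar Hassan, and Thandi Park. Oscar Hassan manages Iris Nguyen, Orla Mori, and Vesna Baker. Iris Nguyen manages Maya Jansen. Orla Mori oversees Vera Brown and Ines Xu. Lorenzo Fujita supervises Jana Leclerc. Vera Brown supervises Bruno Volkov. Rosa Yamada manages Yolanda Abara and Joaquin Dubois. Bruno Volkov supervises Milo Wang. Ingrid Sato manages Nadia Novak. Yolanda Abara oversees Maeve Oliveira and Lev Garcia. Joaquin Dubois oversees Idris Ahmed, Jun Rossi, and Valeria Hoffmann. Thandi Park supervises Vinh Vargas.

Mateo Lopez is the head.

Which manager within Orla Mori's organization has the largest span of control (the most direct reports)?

Orla Mori

Direct-report counts within Orla Mori's organization: Orla Mori has 2; Vera Brown has 1; Bruno Volkov has 1. The largest is 2, held by Orla Mori.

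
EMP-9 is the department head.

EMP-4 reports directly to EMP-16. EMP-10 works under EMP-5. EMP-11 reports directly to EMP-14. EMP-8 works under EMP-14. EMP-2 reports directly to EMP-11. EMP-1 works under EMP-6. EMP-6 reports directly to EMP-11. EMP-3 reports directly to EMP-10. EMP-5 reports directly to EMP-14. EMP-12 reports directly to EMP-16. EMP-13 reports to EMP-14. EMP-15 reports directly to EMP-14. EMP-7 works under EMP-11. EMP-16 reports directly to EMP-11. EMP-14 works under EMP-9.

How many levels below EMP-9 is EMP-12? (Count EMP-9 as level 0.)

Chain from EMP-12 up to EMP-9: EMP-12 → EMP-16 → EMP-11 → EMP-14 → EMP-9. That is 4 steps up, so EMP-12 is 4 levels below EMP-9.

4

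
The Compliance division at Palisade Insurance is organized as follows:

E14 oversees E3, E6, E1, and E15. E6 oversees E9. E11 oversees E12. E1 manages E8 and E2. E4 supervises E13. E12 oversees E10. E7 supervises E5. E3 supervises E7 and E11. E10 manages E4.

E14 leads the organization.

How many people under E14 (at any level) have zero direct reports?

6

The people in E14's organization with no one reporting to them are E15, E2, E8, E9, E5, E13. That is 6.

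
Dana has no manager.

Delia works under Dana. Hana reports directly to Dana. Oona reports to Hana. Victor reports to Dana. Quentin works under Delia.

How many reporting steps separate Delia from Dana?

Chain from Delia up to Dana: Delia → Dana. That is 1 step up, so Delia is 1 level below Dana.

1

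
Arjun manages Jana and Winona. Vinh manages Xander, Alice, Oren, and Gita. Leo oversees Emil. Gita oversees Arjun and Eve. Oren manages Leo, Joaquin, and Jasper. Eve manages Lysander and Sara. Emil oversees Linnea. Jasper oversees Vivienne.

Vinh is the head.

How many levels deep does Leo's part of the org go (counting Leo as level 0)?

The longest chain under Leo runs Leo → Emil → Linnea, which is 2 levels below Leo.

2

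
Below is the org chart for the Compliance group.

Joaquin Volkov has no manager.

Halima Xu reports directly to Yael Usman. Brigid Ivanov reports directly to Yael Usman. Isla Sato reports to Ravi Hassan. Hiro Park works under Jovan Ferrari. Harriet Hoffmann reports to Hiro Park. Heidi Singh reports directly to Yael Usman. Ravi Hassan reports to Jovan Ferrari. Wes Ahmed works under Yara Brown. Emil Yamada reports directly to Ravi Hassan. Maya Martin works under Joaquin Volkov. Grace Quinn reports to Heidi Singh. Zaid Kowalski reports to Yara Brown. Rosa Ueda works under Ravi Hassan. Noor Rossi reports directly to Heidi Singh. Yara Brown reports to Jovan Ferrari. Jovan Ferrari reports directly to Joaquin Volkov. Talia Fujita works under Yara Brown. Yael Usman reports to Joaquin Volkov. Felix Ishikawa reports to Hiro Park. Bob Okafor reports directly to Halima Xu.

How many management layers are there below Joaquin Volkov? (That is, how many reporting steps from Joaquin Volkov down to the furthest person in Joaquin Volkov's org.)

The longest chain under Joaquin Volkov runs Joaquin Volkov → Jovan Ferrari → Yara Brown → Talia Fujita, which is 3 levels below Joaquin Volkov.

3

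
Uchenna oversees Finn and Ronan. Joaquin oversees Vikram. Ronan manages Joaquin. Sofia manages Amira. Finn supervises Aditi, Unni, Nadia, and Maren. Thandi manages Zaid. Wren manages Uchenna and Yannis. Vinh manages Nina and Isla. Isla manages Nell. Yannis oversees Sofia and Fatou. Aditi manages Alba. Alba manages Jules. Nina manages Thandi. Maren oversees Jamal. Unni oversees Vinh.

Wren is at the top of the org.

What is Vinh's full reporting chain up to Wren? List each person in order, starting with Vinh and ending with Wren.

Vinh -> Unni -> Finn -> Uchenna -> Wren

Vinh reports to Unni. Unni reports to Finn. Finn reports to Uchenna. Uchenna reports to Wren. Wren is at the top.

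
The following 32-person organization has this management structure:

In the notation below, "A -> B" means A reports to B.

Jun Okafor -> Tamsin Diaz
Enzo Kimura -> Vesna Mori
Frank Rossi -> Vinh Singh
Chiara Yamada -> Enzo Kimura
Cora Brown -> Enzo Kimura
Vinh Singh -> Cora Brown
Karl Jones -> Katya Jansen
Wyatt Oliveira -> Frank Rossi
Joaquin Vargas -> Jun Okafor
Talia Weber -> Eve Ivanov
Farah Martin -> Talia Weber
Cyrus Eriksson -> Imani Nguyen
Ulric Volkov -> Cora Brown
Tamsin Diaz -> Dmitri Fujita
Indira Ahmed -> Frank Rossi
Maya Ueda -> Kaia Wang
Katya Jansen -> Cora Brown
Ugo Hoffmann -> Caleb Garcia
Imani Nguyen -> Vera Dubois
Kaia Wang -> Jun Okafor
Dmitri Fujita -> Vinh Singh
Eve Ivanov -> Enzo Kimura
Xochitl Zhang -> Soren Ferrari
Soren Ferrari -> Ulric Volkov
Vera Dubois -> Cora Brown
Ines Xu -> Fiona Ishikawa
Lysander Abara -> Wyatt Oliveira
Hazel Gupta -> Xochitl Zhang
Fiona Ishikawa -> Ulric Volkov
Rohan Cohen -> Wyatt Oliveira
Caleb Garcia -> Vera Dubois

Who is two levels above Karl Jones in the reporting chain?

Cora Brown

Karl Jones reports to Katya Jansen, and Katya Jansen reports to Cora Brown. So Karl Jones's skip-level manager is Cora Brown.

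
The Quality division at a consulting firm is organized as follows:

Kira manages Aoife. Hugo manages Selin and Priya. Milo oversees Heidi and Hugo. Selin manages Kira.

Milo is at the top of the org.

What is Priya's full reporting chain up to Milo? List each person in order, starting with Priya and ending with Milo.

Priya reports to Hugo. Hugo reports to Milo. Milo is at the top.

Priya -> Hugo -> Milo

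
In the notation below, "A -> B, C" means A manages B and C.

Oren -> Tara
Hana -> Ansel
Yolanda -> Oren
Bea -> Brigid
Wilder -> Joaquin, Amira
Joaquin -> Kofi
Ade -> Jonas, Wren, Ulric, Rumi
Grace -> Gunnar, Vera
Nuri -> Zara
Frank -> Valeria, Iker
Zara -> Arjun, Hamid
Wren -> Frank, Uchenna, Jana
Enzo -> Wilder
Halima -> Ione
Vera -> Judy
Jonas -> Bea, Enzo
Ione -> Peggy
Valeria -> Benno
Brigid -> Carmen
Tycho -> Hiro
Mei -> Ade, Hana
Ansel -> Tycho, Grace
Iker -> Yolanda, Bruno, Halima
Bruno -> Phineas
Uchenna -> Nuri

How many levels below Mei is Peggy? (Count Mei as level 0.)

Chain from Peggy up to Mei: Peggy → Ione → Halima → Iker → Frank → Wren → Ade → Mei. That is 7 steps up, so Peggy is 7 levels below Mei.

7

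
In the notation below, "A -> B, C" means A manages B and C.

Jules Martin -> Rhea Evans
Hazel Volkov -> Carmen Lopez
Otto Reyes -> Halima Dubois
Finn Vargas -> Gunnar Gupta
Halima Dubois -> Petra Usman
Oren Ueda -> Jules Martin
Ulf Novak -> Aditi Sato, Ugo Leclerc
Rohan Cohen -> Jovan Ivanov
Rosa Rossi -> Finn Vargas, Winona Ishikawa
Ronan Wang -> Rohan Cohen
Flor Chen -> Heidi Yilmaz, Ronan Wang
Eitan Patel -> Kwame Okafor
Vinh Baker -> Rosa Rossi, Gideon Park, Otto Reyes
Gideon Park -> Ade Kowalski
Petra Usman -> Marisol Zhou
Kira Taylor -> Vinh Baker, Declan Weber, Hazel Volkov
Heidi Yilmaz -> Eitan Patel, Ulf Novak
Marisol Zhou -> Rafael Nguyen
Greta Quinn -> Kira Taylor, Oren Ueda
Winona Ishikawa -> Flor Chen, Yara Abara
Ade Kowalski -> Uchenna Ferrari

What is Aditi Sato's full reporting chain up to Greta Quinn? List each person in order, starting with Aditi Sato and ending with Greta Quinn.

Aditi Sato reports to Ulf Novak. Ulf Novak reports to Heidi Yilmaz. Heidi Yilmaz reports to Flor Chen. Flor Chen reports to Winona Ishikawa. Winona Ishikawa reports to Rosa Rossi. Rosa Rossi reports to Vinh Baker. Vinh Baker reports to Kira Taylor. Kira Taylor reports to Greta Quinn. Greta Quinn is at the top.

Aditi Sato -> Ulf Novak -> Heidi Yilmaz -> Flor Chen -> Winona Ishikawa -> Rosa Rossi -> Vinh Baker -> Kira Taylor -> Greta Quinn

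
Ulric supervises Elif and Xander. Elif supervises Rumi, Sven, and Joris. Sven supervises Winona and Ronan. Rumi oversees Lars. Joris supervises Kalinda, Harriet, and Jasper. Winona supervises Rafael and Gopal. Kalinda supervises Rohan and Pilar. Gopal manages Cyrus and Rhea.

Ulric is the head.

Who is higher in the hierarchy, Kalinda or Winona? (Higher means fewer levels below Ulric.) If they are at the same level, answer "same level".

Both Kalinda and Winona are 3 levels below Ulric.

same level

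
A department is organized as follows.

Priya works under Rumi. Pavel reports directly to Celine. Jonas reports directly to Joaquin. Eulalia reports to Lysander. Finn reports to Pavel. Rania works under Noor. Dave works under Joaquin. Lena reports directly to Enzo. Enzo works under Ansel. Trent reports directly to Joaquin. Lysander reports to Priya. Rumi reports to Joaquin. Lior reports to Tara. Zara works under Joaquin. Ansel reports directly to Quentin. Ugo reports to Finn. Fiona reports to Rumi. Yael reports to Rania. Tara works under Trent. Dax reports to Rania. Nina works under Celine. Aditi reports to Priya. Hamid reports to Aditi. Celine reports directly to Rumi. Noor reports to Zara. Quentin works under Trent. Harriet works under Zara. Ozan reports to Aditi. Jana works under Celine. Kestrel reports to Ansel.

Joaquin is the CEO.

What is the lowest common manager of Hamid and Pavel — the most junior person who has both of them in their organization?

Hamid's chain of managers is Aditi, Priya, Rumi, Joaquin. Pavel's chain of managers is Celine, Rumi, Joaquin. The first manager that appears in both chains is Rumi.

Rumi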